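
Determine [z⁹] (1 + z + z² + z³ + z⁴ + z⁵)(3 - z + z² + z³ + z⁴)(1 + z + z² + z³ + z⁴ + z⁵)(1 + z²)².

84

(1 + z + z² + z³ + z⁴ + z⁵) has coefficients 1,1,1,1,1,1 for degrees 0…5.
(3 - z + z² + z³ + z⁴) has coefficients 3,-1,1,1,1,0,0,0,0,0 for degrees 0…9.
Multiplying by (1 + z + z² + z³ + z⁴ + z⁵) gives running coefficients 3,2,3,4,5,5,2,3,2,1 for degrees 0…9.
Finally multiplying by (1 + z²)², the product of all factors after the first has coefficients 3,2,9,8,14,15,15,17,11,12 for degrees 0…9.
[z⁹] = 1·12 + 1·11 + 1·17 + 1·15 + 1·15 + 1·14 = 84.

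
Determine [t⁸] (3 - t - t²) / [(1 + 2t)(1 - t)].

The denominator gives the recurrence a_n = −a_(n−1) + 2a_(n−2) for n ≥ 3; the numerator fixes a_0 = 3, a_1 = -4, a_2 = 9.
Iterating: 3, -4, 9, -17, 35, -69, 139, -277, 555, so a_8 = 555.

555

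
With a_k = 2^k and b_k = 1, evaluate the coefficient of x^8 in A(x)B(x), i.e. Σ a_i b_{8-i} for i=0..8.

The convolution is the x^8 coefficient of A(x)B(x).
Σ = 1·1 + 2·1 + 4·1 + 8·1 + 16·1 + 32·1 + 64·1 + 128·1 + 256·1 = 511.

511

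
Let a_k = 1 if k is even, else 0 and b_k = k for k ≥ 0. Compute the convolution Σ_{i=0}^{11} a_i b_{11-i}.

This is [x^11] in the product of the two ordinary generating functions.
Σ = 1·11 + 0·10 + 1·9 + 0·8 + 1·7 + 0·6 + 1·5 + 0·4 + 1·3 + 0·2 + 1·1 + 0·0 = 36.

36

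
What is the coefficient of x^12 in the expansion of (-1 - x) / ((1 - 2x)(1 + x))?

The denominator gives the recurrence a_n = a_(n−1) + 2a_(n−2) for n ≥ 2; the numerator fixes a_0 = -1, a_1 = -2.
Iterating: -1, -2, -4, -8, -16, -32, -64, -128, -256, -512, -1024, -2048, -4096, so a_12 = -4096.

-4096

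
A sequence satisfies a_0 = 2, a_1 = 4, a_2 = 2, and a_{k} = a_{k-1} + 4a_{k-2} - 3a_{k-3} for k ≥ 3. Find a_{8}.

The ordinary generating function has denominator 1 - x - 4x^2 + 3x^3.
Iterating the recurrence: a_0,…,a_{8} = 2, 4, 2, 12, 8, 50, 46, 222, 256.

256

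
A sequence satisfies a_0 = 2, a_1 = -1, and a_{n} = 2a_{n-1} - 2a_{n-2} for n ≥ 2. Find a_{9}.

-16

The ordinary generating function has denominator 1 - 2x + 2x^2.
Iterating the recurrence: a_0,…,a_{9} = 2, -1, -6, -10, -8, 4, 24, 40, 32, -16.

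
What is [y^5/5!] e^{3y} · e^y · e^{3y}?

16807

The EGF product rule gives c_5 = Σ_{k_1+k_2+k_3=5} C(5; k_1,k_2,k_3) · ∏ g_i(k_i), where e^{3y} gives (3)^k; e^y gives (1)^k; e^{3y} gives (3)^k.
g_1(k) for k = 0…5: 1, 3, 9, 27, 81, 243.
g_2(k) for k = 0…5: 1, 1, 1, 1, 1, 1.
g_3(k) for k = 0…5: 1, 3, 9, 27, 81, 243.
First combine the last two factors: h(k) = Σ_j C(k,j)·g_2(j)·g_3(k−j) for k = 0…5: 1, 4, 16, 64, 256, 1024.
c_5 = Σ_k C(5,k)·g_1(k)·h(5−k) = 1·1·1024 + 5·3·256 + 10·9·64 + 10·27·16 + 5·81·4 + 1·243·1 = 1024 + 3840 + 5760 + 4320 + 1620 + 243 = 16807.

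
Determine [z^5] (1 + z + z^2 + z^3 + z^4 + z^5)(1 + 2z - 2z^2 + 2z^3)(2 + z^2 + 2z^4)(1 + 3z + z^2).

51

(1 + z + z^2 + z^3 + z^4 + z^5) has coefficients 1,1,1,1,1,1 for degrees 0…5.
(1 + 2z - 2z^2 + 2z^3) has coefficients 1,2,-2,2,0,0 for degrees 0…5.
Multiplying by (2 + z^2 + 2z^4) gives running coefficients 2,4,-3,6,0,6 for degrees 0…5.
Finally multiplying by (1 + 3z + z^2), the product of all factors after the first has coefficients 2,10,11,1,15,12 for degrees 0…5.
[z^5] = 1·12 + 1·15 + 1·1 + 1·11 + 1·10 + 1·2 = 51.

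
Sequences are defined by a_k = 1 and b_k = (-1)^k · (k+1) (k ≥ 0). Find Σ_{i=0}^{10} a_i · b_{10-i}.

The convolution is the x^10 coefficient of A(x)B(x).
Σ = 1·11 + 1·(-10) + 1·9 + 1·(-8) + 1·7 + 1·(-6) + 1·5 + 1·(-4) + 1·3 + 1·(-2) + 1·1 = 6.

6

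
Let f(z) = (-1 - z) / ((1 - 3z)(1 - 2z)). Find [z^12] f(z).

The denominator gives the recurrence a_n = 5a_(n−1) − 6a_(n−2) for n ≥ 3; the numerator fixes a_0 = -1, a_1 = -6, a_2 = -24.
Iterating: -1, -6, -24, -84, -276, -876, -2724, -8364, -25476, -77196, -233124, -702444, -2113476, so a_12 = -2113476.

-2113476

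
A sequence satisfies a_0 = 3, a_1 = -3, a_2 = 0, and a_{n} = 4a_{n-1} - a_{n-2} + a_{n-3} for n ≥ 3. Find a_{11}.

237399

The ordinary generating function has denominator 1 - 4x + x^2 - x^3.
Iterating the recurrence: a_0,…,a_{11} = 3, -3, 0, 6, 21, 78, 297, 1131, 4305, 16386, 62370, 237399.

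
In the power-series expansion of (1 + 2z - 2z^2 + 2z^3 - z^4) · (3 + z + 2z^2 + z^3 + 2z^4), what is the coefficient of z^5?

(1 + 2z - 2z^2 + 2z^3 - z^4) has coefficients 1,2,-2,2,-1 for degrees 0…4.
(3 + z + 2z^2 + z^3 + 2z^4) has coefficients 3,1,2,1,2,0 for degrees 0…5.
[z^5] = 1·0 + 2·2 − 2·1 + 2·2 − 1·1 = 5.

5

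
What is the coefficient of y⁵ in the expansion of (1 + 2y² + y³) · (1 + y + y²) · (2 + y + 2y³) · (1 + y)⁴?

(1 + 2y² + y³) has coefficients 1,0,2,1 for degrees 0…3.
(1 + y + y²) has coefficients 1,1,1,0,0,0 for degrees 0…5.
Multiplying by (2 + y + 2y³) gives running coefficients 2,3,3,3,2,2 for degrees 0…5.
Finally multiplying by (1 + y)⁴, the product of all factors after the first has coefficients 2,11,27,41,46,43 for degrees 0…5.
[y⁵] = 1·43 + 2·41 + 1·27 = 152.

152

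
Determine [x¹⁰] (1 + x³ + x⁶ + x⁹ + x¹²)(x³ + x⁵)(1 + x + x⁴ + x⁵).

3

(1 + x³ + x⁶ + x⁹ + x¹²) has coefficients 1,0,0,1,0,0,1,0,0,1,0 for degrees 0…10.
(x³ + x⁵) has coefficients 0,0,0,1,0,1,0,0,0,0,0 for degrees 0…10.
Finally multiplying by (1 + x + x⁴ + x⁵), the product of all factors after the first has coefficients 0,0,0,1,1,1,1,1,1,1,1 for degrees 0…10.
[x¹⁰] = 1·1 + 1·1 + 1·1 + 1·0 = 3.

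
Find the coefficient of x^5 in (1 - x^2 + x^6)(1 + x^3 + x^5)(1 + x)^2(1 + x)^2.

2

(1 - x^2 + x^6) has coefficients 1,0,-1,0,0,0 for degrees 0…5.
(1 + x^3 + x^5) has coefficients 1,0,0,1,0,1 for degrees 0…5.
Multiplying by (1 + x)^2 gives running coefficients 1,2,1,1,2,2 for degrees 0…5.
Finally multiplying by (1 + x)^2, the product of all factors after the first has coefficients 1,4,6,5,5,7 for degrees 0…5.
[x^5] = 1·7 − 1·5 = 2.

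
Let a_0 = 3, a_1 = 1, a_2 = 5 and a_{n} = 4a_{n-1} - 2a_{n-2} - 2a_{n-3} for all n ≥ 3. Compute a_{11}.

109032

The ordinary generating function has denominator 1 - 4t + 2t^2 + 2t^3.
Iterating the recurrence: a_0,…,a_{11} = 3, 1, 5, 12, 36, 110, 344, 1084, 3428, 10856, 34400, 109032.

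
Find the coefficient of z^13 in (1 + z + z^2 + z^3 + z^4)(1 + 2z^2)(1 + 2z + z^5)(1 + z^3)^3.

36

(1 + z + z^2 + z^3 + z^4) has coefficients 1,1,1,1,1 for degrees 0…4.
(1 + 2z^2) has coefficients 1,0,2,0,0,0,0,0,0,0,0,0,0,0 for degrees 0…13.
Multiplying by (1 + 2z + z^5) gives running coefficients 1,2,2,4,0,1,0,2,0,0,0,0,0,0 for degrees 0…13.
Finally multiplying by (1 + z^3)^3, the product of all factors after the first has coefficients 1,2,2,7,6,7,15,8,9,13,8,5,4,6 for degrees 0…13.
[z^13] = 1·6 + 1·4 + 1·5 + 1·8 + 1·13 = 36.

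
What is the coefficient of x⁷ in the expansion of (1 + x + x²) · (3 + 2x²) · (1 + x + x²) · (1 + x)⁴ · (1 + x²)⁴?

1362

(1 + x + x²) has coefficients 1,1,1 for degrees 0…2.
(3 + 2x²) has coefficients 3,0,2,0,0,0,0,0 for degrees 0…7.
Multiplying by (1 + x + x²) gives running coefficients 3,3,5,2,2,0,0,0 for degrees 0…7.
Multiplying by (1 + x)⁴ gives running coefficients 3,15,35,52,55,43,25,10 for degrees 0…7.
Finally multiplying by (1 + x²)⁴, the product of all factors after the first has coefficients 3,15,47,112,213,341,467,554 for degrees 0…7.
[x⁷] = 1·554 + 1·467 + 1·341 = 1362.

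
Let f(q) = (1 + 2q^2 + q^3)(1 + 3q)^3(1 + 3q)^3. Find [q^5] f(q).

2673

(1 + 2q^2 + q^3) has coefficients 1,0,2,1 for degrees 0…3.
(1 + 3q)^3 has coefficients 1,9,27,27,0,0 for degrees 0…5.
Finally multiplying by (1 + 3q)^3, the product of all factors after the first has coefficients 1,18,135,540,1215,1458 for degrees 0…5.
[q^5] = 1·1458 + 2·540 + 1·135 = 2673.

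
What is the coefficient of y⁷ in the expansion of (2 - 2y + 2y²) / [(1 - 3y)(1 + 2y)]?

1862

The denominator gives the recurrence a_n = a_(n−1) + 6a_(n−2) for n ≥ 3; the numerator fixes a_0 = 2, a_1 = 0, a_2 = 14.
Iterating: 2, 0, 14, 14, 98, 182, 770, 1862, so a_7 = 1862.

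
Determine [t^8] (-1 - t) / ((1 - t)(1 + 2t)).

The denominator gives the recurrence a_n = −a_(n−1) + 2a_(n−2) for n ≥ 2; the numerator fixes a_0 = -1, a_1 = 0.
Iterating: -1, 0, -2, 2, -6, 10, -22, 42, -86, so a_8 = -86.

-86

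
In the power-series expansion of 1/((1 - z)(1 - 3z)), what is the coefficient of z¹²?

797161

Partial fractions give a closed form: a_n = (-1/2)·1^n + (3/2)·3^n.
At n = 12: a_12 = 797161.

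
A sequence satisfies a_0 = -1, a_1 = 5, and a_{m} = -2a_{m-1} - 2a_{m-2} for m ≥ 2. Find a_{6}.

The ordinary generating function has denominator 1 + 2x + 2x^2.
Iterating the recurrence: a_0,…,a_{6} = -1, 5, -8, 6, 4, -20, 32.

32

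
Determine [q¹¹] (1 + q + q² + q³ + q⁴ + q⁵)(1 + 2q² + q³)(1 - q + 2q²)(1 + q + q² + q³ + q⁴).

(1 + q + q² + q³ + q⁴ + q⁵) has coefficients 1,1,1,1,1,1 for degrees 0…5.
(1 + 2q² + q³) has coefficients 1,0,2,1,0,0,0,0,0,0,0,0 for degrees 0…11.
Multiplying by (1 - q + 2q²) gives running coefficients 1,-1,4,-1,3,2,0,0,0,0,0,0 for degrees 0…11.
Finally multiplying by (1 + q + q² + q³ + q⁴), the product of all factors after the first has coefficients 1,0,4,3,6,7,8,4,5,2,0,0 for degrees 0…11.
[q¹¹] = 1·0 + 1·0 + 1·2 + 1·5 + 1·4 + 1·8 = 19.

19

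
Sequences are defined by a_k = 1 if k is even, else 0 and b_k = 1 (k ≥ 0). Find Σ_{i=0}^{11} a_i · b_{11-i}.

Write out a_i and b_{11-i} for i = 0,…,11 and sum the products.
Σ = 1·1 + 0·1 + 1·1 + 0·1 + 1·1 + 0·1 + 1·1 + 0·1 + 1·1 + 0·1 + 1·1 + 0·1 = 6.

6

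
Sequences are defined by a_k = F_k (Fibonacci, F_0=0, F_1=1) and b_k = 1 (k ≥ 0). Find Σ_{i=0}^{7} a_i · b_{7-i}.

33

The convolution is the t^7 coefficient of A(t)B(t).
Σ = 0·1 + 1·1 + 1·1 + 2·1 + 3·1 + 5·1 + 8·1 + 13·1 = 33.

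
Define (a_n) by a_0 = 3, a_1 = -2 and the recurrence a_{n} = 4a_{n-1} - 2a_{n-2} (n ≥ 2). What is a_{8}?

The ordinary generating function has denominator 1 - 4y + 2y^2.
Iterating the recurrence: a_0,…,a_{8} = 3, -2, -14, -52, -180, -616, -2104, -7184, -24528.

-24528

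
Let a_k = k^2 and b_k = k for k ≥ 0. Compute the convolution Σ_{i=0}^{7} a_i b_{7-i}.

196

This is [x^7] in the product of the two ordinary generating functions.
Σ = 0·7 + 1·6 + 4·5 + 9·4 + 16·3 + 25·2 + 36·1 + 49·0 = 196.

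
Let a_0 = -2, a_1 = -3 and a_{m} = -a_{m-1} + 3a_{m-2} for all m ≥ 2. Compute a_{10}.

429

The ordinary generating function has denominator 1 + y - 3y^2.
Iterating the recurrence: a_0,…,a_{10} = -2, -3, -3, -6, -3, -15, 6, -51, 69, -222, 429.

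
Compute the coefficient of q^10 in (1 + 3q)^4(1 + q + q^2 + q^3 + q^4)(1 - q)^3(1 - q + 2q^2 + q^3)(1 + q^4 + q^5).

(1 + 3q)^4 has coefficients 1,12,54,108,81 for degrees 0…4.
(1 + q + q^2 + q^3 + q^4) has coefficients 1,1,1,1,1,0,0,0,0,0,0 for degrees 0…10.
Multiplying by (1 - q)^3 gives running coefficients 1,-2,1,0,0,-1,2,-1,0,0,0 for degrees 0…10.
Multiplying by (1 - q + 2q^2 + q^3) gives running coefficients 1,-3,5,-4,0,0,3,-5,4,0,-1 for degrees 0…10.
Finally multiplying by (1 + q^4 + q^5), the product of all factors after the first has coefficients 1,-3,5,-4,1,-2,5,-4,0,0,2 for degrees 0…10.
[q^10] = 1·2 + 12·0 + 54·0 + 108·(-4) + 81·5 = -25.

-25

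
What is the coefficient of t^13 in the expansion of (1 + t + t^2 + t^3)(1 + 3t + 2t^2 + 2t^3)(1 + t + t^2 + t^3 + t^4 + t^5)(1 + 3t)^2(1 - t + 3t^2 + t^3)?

690

(1 + t + t^2 + t^3) has coefficients 1,1,1,1 for degrees 0…3.
(1 + 3t + 2t^2 + 2t^3) has coefficients 1,3,2,2,0,0,0,0,0,0,0,0,0,0 for degrees 0…13.
Multiplying by (1 + t + t^2 + t^3 + t^4 + t^5) gives running coefficients 1,4,6,8,8,8,7,4,2,0,0,0,0,0 for degrees 0…13.
Multiplying by (1 + 3t)^2 gives running coefficients 1,10,39,80,110,128,127,118,89,48,18,0,0,0 for degrees 0…13.
Finally multiplying by (1 - t + 3t^2 + t^3), the product of all factors after the first has coefficients 1,9,32,72,157,297,409,485,480,440,355,215,102,18 for degrees 0…13.
[t^13] = 1·18 + 1·102 + 1·215 + 1·355 = 690.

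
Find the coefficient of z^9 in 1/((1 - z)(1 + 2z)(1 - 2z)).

341

The denominator gives the recurrence a_n = a_(n−1) + 4a_(n−2) − 4a_(n−3) for n ≥ 3; the numerator fixes a_0 = 1, a_1 = 1, a_2 = 5.
Iterating: 1, 1, 5, 5, 21, 21, 85, 85, 341, 341, so a_9 = 341.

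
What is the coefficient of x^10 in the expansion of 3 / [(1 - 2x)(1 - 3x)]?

Partial fractions give a closed form: a_n = (-6)·2^n + (9)·3^n.
At n = 10: a_10 = 525297.

525297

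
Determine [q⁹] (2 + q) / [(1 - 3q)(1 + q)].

Partial fractions give a closed form: a_n = (7/4)·3^n + (1/4)·(-1)^n.
At n = 9: a_9 = 34445.

34445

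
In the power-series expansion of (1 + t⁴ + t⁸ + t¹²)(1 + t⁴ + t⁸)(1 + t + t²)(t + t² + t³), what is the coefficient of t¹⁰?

(1 + t⁴ + t⁸ + t¹²) has coefficients 1,0,0,0,1,0,0,0,1,0,0 for degrees 0…10.
(1 + t⁴ + t⁸) has coefficients 1,0,0,0,1,0,0,0,1,0,0 for degrees 0…10.
Multiplying by (1 + t + t²) gives running coefficients 1,1,1,0,1,1,1,0,1,1,1 for degrees 0…10.
Finally multiplying by (t + t² + t³), the product of all factors after the first has coefficients 0,1,2,3,2,2,2,3,2,2,2 for degrees 0…10.
[t¹⁰] = 1·2 + 1·2 + 1·2 = 6.

6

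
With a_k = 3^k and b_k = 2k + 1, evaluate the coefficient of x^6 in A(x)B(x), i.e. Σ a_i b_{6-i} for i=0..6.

The convolution is the t^6 coefficient of A(t)B(t).
Σ = 1·13 + 3·11 + 9·9 + 27·7 + 81·5 + 243·3 + 729·1 = 2179.

2179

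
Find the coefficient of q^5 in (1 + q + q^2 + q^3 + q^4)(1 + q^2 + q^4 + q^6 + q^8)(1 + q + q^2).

(1 + q + q^2 + q^3 + q^4) has coefficients 1,1,1,1,1 for degrees 0…4.
(1 + q^2 + q^4 + q^6 + q^8) has coefficients 1,0,1,0,1,0 for degrees 0…5.
Finally multiplying by (1 + q + q^2), the product of all factors after the first has coefficients 1,1,2,1,2,1 for degrees 0…5.
[q^5] = 1·1 + 1·2 + 1·1 + 1·2 + 1·1 = 7.

7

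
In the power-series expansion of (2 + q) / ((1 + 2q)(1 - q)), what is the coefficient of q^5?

Partial fractions give a closed form: a_n = (1)·(-2)^n + (1)·1^n.
At n = 5: a_5 = -31.

-31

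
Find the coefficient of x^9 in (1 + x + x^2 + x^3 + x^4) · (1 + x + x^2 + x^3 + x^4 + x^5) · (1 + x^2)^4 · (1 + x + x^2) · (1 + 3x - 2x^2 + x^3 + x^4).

565

(1 + x + x^2 + x^3 + x^4) has coefficients 1,1,1,1,1 for degrees 0…4.
(1 + x + x^2 + x^3 + x^4 + x^5) has coefficients 1,1,1,1,1,1,0,0,0,0 for degrees 0…9.
Multiplying by (1 + x^2)^4 gives running coefficients 1,1,5,5,11,11,14,14,11,11 for degrees 0…9.
Multiplying by (1 + x + x^2) gives running coefficients 1,2,7,11,21,27,36,39,39,36 for degrees 0…9.
Finally multiplying by (1 + 3x - 2x^2 + x^3 + x^4), the product of all factors after the first has coefficients 1,5,11,29,43,77,93,125,132,138 for degrees 0…9.
[x^9] = 1·138 + 1·132 + 1·125 + 1·93 + 1·77 = 565.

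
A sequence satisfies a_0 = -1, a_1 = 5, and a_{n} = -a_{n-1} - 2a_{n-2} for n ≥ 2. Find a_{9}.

The ordinary generating function has denominator 1 + q + 2q^2.
Iterating the recurrence: a_0,…,a_{9} = -1, 5, -3, -7, 13, 1, -27, 25, 29, -79.

-79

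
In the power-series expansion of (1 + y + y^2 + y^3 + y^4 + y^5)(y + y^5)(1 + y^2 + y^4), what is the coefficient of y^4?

(1 + y + y^2 + y^3 + y^4 + y^5) has coefficients 1,1,1,1,1 for degrees 0…4.
(y + y^5) has coefficients 0,1,0,0,0 for degrees 0…4.
Finally multiplying by (1 + y^2 + y^4), the product of all factors after the first has coefficients 0,1,0,1,0 for degrees 0…4.
[y^4] = 1·0 + 1·1 + 1·0 + 1·1 + 1·0 = 2.

2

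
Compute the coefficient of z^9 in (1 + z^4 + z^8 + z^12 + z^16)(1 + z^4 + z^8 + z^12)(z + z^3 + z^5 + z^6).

5

(1 + z^4 + z^8 + z^12 + z^16) has coefficients 1,0,0,0,1,0,0,0,1,0 for degrees 0…9.
(1 + z^4 + z^8 + z^12) has coefficients 1,0,0,0,1,0,0,0,1,0 for degrees 0…9.
Finally multiplying by (z + z^3 + z^5 + z^6), the product of all factors after the first has coefficients 0,1,0,1,0,2,1,1,0,2 for degrees 0…9.
[z^9] = 1·2 + 1·2 + 1·1 = 5.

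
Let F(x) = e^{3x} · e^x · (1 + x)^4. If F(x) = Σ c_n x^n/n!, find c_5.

18144

The EGF product rule gives c_5 = Σ_{k_1+k_2+k_3=5} C(5; k_1,k_2,k_3) · ∏ g_i(k_i), where e^{3x} gives (3)^k; e^x gives (1)^k; (1+x)^4 gives the falling factorial (4)_k.
g_1(k) for k = 0…5: 1, 3, 9, 27, 81, 243.
g_2(k) for k = 0…5: 1, 1, 1, 1, 1, 1.
g_3(k) for k = 0…5: 1, 4, 12, 24, 24, 0.
First combine the last two factors: h(k) = Σ_j C(k,j)·g_2(j)·g_3(k−j) for k = 0…5: 1, 5, 21, 73, 209, 501.
c_5 = Σ_k C(5,k)·g_1(k)·h(5−k) = 1·1·501 + 5·3·209 + 10·9·73 + 10·27·21 + 5·81·5 + 1·243·1 = 501 + 3135 + 6570 + 5670 + 2025 + 243 = 18144.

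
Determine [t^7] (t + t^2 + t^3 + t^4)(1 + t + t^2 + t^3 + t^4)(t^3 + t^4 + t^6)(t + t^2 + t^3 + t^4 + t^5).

(t + t^2 + t^3 + t^4) has coefficients 0,1,1,1,1 for degrees 0…4.
(1 + t + t^2 + t^3 + t^4) has coefficients 1,1,1,1,1,0,0,0 for degrees 0…7.
Multiplying by (t^3 + t^4 + t^6) gives running coefficients 0,0,0,1,2,2,3,3 for degrees 0…7.
Finally multiplying by (t + t^2 + t^3 + t^4 + t^5), the product of all factors after the first has coefficients 0,0,0,0,1,3,5,8 for degrees 0…7.
[t^7] = 1·5 + 1·3 + 1·1 + 1·0 = 9.

9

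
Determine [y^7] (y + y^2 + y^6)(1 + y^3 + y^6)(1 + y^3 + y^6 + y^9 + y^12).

(y + y^2 + y^6) has coefficients 0,1,1,0,0,0,1 for degrees 0…6.
(1 + y^3 + y^6) has coefficients 1,0,0,1,0,0,1,0 for degrees 0…7.
Finally multiplying by (1 + y^3 + y^6 + y^9 + y^12), the product of all factors after the first has coefficients 1,0,0,2,0,0,3,0 for degrees 0…7.
[y^7] = 1·3 + 1·0 + 1·0 = 3.

3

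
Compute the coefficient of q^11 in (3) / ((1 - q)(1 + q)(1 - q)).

The denominator gives the recurrence a_n = a_(n−1) + a_(n−2) − a_(n−3) for n ≥ 3; the numerator fixes a_0 = 3, a_1 = 3, a_2 = 6.
Iterating: 3, 3, 6, 6, 9, 9, 12, 12, 15, 15, 18, 18, so a_11 = 18.

18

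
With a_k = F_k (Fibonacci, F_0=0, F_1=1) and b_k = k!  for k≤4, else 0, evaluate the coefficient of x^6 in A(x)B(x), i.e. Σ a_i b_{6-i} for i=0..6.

55

Write out a_i and b_{6-i} for i = 0,…,6 and sum the products.
Σ = 0·0 + 1·0 + 1·24 + 2·6 + 3·2 + 5·1 + 8·1 = 55.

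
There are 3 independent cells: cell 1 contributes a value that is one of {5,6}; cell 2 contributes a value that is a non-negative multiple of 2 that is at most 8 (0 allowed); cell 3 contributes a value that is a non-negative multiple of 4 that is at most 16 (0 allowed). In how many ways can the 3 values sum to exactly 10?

The generating function for the choices is (x⁵ + x⁶)·(1 + x² + x⁴ + x⁶ + x⁸)·(1 + x⁴ + x⁸ + x¹² + x¹⁶); the count is [x¹⁰].
(x⁵ + x⁶) has coefficients 0,0,0,0,0,1,1 for degrees 0…6.
(1 + x² + x⁴ + x⁶ + x⁸) has coefficients 1,0,1,0,1,0,1,0,1,0,0 for degrees 0…10.
Finally multiplying by (1 + x⁴ + x⁸ + x¹² + x¹⁶), the product of all factors after the first has coefficients 1,0,1,0,2,0,2,0,3,0,2 for degrees 0…10.
[x¹⁰] = 1·0 + 1·2 = 2.

2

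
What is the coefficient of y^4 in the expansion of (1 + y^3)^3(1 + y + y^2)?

(1 + y^3)^3 has coefficients 1,0,0,3,0 for degrees 0…4.
(1 + y + y^2) has coefficients 1,1,1,0,0 for degrees 0…4.
[y^4] = 1·0 + 3·1 = 3.

3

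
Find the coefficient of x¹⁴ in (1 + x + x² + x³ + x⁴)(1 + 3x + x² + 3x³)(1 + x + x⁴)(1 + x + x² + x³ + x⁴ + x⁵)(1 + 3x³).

182

(1 + x + x² + x³ + x⁴) has coefficients 1,1,1,1,1 for degrees 0…4.
(1 + 3x + x² + 3x³) has coefficients 1,3,1,3,0,0,0,0,0,0,0,0,0,0,0 for degrees 0…14.
Multiplying by (1 + x + x⁴) gives running coefficients 1,4,4,4,4,3,1,3,0,0,0,0,0,0,0 for degrees 0…14.
Multiplying by (1 + x + x² + x³ + x⁴ + x⁵) gives running coefficients 1,5,9,13,17,20,20,19,15,11,7,4,3,0,0 for degrees 0…14.
Finally multiplying by (1 + 3x³), the product of all factors after the first has coefficients 1,5,9,16,32,47,59,70,75,71,64,49,36,21,12 for degrees 0…14.
[x¹⁴] = 1·12 + 1·21 + 1·36 + 1·49 + 1·64 = 182.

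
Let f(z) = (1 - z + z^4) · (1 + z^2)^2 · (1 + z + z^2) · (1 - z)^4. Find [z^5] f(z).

-23

(1 - z + z^4) has coefficients 1,-1,0,0,1 for degrees 0…4.
(1 + z^2)^2 has coefficients 1,0,2,0,1,0 for degrees 0…5.
Multiplying by (1 + z + z^2) gives running coefficients 1,1,3,2,3,1 for degrees 0…5.
Finally multiplying by (1 - z)^4, the product of all factors after the first has coefficients 1,-3,5,-8,10,-10 for degrees 0…5.
[z^5] = 1·(-10) − 1·10 + 1·(-3) = -23.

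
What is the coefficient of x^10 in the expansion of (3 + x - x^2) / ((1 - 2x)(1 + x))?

The denominator gives the recurrence a_n = a_(n−1) + 2a_(n−2) for n ≥ 3; the numerator fixes a_0 = 3, a_1 = 4, a_2 = 9.
Iterating: 3, 4, 9, 17, 35, 69, 139, 277, 555, 1109, 2219, so a_10 = 2219.

2219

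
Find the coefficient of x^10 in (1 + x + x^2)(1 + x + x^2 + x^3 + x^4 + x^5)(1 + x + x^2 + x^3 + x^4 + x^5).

6

(1 + x + x^2) has coefficients 1,1,1 for degrees 0…2.
(1 + x + x^2 + x^3 + x^4 + x^5) has coefficients 1,1,1,1,1,1,0,0,0,0,0 for degrees 0…10.
Finally multiplying by (1 + x + x^2 + x^3 + x^4 + x^5), the product of all factors after the first has coefficients 1,2,3,4,5,6,5,4,3,2,1 for degrees 0…10.
[x^10] = 1·1 + 1·2 + 1·3 = 6.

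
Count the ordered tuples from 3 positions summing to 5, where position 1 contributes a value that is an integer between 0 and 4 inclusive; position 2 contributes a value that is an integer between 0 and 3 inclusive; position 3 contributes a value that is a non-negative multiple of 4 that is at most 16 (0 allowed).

5

The generating function for the choices is (1 + t + t² + t³ + t⁴)·(1 + t + t² + t³)·(1 + t⁴ + t⁸ + t¹² + t¹⁶); the count is [t⁵].
(1 + t + t² + t³ + t⁴) has coefficients 1,1,1,1,1 for degrees 0…4.
(1 + t + t² + t³) has coefficients 1,1,1,1,0,0 for degrees 0…5.
Finally multiplying by (1 + t⁴ + t⁸ + t¹² + t¹⁶), the product of all factors after the first has coefficients 1,1,1,1,1,1 for degrees 0…5.
[t⁵] = 1·1 + 1·1 + 1·1 + 1·1 + 1·1 = 5.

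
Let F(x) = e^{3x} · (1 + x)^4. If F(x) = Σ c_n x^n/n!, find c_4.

The EGF product rule gives c_4 = Σ_{k_1+k_2=4} C(4; k_1,k_2) · ∏ g_i(k_i), where e^{3x} gives (3)^k; (1+x)^4 gives the falling factorial (4)_k.
g_1(k) for k = 0…4: 1, 3, 9, 27, 81.
g_2(k) for k = 0…4: 1, 4, 12, 24, 24.
c_4 = Σ_k C(4,k)·g_1(k)·g_2(4−k) = 1·1·24 + 4·3·24 + 6·9·12 + 4·27·4 + 1·81·1 = 24 + 288 + 648 + 432 + 81 = 1473.

1473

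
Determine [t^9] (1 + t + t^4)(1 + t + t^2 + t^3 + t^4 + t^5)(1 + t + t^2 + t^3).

(1 + t + t^4) has coefficients 1,1,0,0,1 for degrees 0…4.
(1 + t + t^2 + t^3 + t^4 + t^5) has coefficients 1,1,1,1,1,1,0,0,0,0 for degrees 0…9.
Finally multiplying by (1 + t + t^2 + t^3), the product of all factors after the first has coefficients 1,2,3,4,4,4,3,2,1,0 for degrees 0…9.
[t^9] = 1·0 + 1·1 + 1·4 = 5.

5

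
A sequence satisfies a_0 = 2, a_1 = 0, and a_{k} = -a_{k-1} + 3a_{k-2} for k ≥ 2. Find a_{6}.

The ordinary generating function has denominator 1 + t - 3t^2.
Iterating the recurrence: a_0,…,a_{6} = 2, 0, 6, -6, 24, -42, 114.

114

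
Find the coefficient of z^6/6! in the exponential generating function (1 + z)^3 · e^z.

229

The EGF product rule gives c_6 = Σ_{k_1+k_2=6} C(6; k_1,k_2) · ∏ g_i(k_i), where (1+z)^3 gives the falling factorial (3)_k; e^z gives (1)^k.
g_1(k) for k = 0…6: 1, 3, 6, 6, 0, 0, 0.
g_2(k) for k = 0…6: 1, 1, 1, 1, 1, 1, 1.
c_6 = Σ_k C(6,k)·g_1(k)·g_2(6−k) = 1·1·1 + 6·3·1 + 15·6·1 + 20·6·1 = 1 + 18 + 90 + 120 = 229.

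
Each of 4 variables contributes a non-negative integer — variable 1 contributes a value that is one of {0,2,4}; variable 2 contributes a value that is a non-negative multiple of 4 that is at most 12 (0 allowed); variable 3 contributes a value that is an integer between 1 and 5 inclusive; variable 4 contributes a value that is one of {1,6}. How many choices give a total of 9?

5

The generating function for the choices is (1 + t² + t⁴)·(1 + t⁴ + t⁸ + t¹²)·(t + t² + t³ + t⁴ + t⁵)·(t + t⁶); the count is [t⁹].
(1 + t² + t⁴) has coefficients 1,0,1,0,1 for degrees 0…4.
(1 + t⁴ + t⁸ + t¹²) has coefficients 1,0,0,0,1,0,0,0,1,0 for degrees 0…9.
Multiplying by (t + t² + t³ + t⁴ + t⁵) gives running coefficients 0,1,1,1,1,2,1,1,1,2 for degrees 0…9.
Finally multiplying by (t + t⁶), the product of all factors after the first has coefficients 0,0,1,1,1,1,2,2,2,2 for degrees 0…9.
[t⁹] = 1·2 + 1·2 + 1·1 = 5.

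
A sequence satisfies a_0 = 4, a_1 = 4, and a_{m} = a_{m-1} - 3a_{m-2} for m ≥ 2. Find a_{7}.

-140

The ordinary generating function has denominator 1 - z + 3z^2.
Iterating the recurrence: a_0,…,a_{7} = 4, 4, -8, -20, 4, 64, 52, -140.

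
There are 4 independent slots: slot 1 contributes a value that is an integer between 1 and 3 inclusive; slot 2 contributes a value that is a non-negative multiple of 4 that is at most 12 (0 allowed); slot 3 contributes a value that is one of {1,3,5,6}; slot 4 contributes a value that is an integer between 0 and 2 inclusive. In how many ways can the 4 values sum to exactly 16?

The generating function for the choices is (q + q^2 + q^3)·(1 + q^4 + q^8 + q^12)·(q + q^3 + q^5 + q^6)·(1 + q + q^2); the count is [q^16].
(q + q^2 + q^3) has coefficients 0,1,1,1 for degrees 0…3.
(1 + q^4 + q^8 + q^12) has coefficients 1,0,0,0,1,0,0,0,1,0,0,0,1,0,0,0,0 for degrees 0…16.
Multiplying by (q + q^3 + q^5 + q^6) gives running coefficients 0,1,0,1,0,2,1,1,0,2,1,1,0,2,1,1,0 for degrees 0…16.
Finally multiplying by (1 + q + q^2), the product of all factors after the first has coefficients 0,1,1,2,1,3,3,4,2,3,3,4,2,3,3,4,2 for degrees 0…16.
[q^16] = 1·4 + 1·3 + 1·3 = 10.

10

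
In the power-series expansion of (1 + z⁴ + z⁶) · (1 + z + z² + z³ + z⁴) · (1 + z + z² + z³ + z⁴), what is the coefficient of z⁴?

6

(1 + z⁴ + z⁶) has coefficients 1,0,0,0,1 for degrees 0…4.
(1 + z + z² + z³ + z⁴) has coefficients 1,1,1,1,1 for degrees 0…4.
Finally multiplying by (1 + z + z² + z³ + z⁴), the product of all factors after the first has coefficients 1,2,3,4,5 for degrees 0…4.
[z⁴] = 1·5 + 1·1 = 6.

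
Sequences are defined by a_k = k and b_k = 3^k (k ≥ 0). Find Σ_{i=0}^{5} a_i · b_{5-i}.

179

The convolution is the t^5 coefficient of A(t)B(t).
Σ = 0·243 + 1·81 + 2·27 + 3·9 + 4·3 + 5·1 = 179.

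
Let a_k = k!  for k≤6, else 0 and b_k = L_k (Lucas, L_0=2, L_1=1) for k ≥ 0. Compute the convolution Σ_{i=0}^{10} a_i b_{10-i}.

This is [x^10] in the product of the two ordinary generating functions.
Σ = 1·123 + 1·76 + 2·47 + 6·29 + 24·18 + 120·11 + 720·7 + 0·4 + 0·3 + 0·1 + 0·2 = 7259.

7259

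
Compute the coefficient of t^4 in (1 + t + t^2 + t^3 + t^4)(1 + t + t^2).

(1 + t + t^2 + t^3 + t^4) has coefficients 1,1,1,1,1 for degrees 0…4.
(1 + t + t^2) has coefficients 1,1,1,0,0 for degrees 0…4.
[t^4] = 1·0 + 1·0 + 1·1 + 1·1 + 1·1 = 3.

3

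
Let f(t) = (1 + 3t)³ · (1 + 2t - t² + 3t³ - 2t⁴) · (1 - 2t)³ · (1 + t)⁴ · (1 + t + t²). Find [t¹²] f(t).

(1 + 3t)³ has coefficients 1,9,27,27 for degrees 0…3.
(1 + 2t - t² + 3t³ - 2t⁴) has coefficients 1,2,-1,3,-2,0,0,0,0,0,0,0,0 for degrees 0…12.
Multiplying by (1 - 2t)³ gives running coefficients 1,-4,-1,25,-48,56,-48,16,0,0,0,0,0 for degrees 0…12.
Multiplying by (1 + t)⁴ gives running coefficients 1,0,-11,1,31,6,-13,-7,-48,-40,16,16,0 for degrees 0…12.
Finally multiplying by (1 + t + t²), the product of all factors after the first has coefficients 1,1,-10,-10,21,38,24,-14,-68,-95,-72,-8,32 for degrees 0…12.
[t¹²] = 1·32 + 9·(-8) + 27·(-72) + 27·(-95) = -4549.

-4549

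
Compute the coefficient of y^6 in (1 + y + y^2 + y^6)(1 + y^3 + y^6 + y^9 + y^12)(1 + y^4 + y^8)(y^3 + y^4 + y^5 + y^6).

4

(1 + y + y^2 + y^6) has coefficients 1,1,1,0,0,0,1 for degrees 0…6.
(1 + y^3 + y^6 + y^9 + y^12) has coefficients 1,0,0,1,0,0,1 for degrees 0…6.
Multiplying by (1 + y^4 + y^8) gives running coefficients 1,0,0,1,1,0,1 for degrees 0…6.
Finally multiplying by (y^3 + y^4 + y^5 + y^6), the product of all factors after the first has coefficients 0,0,0,1,1,1,2 for degrees 0…6.
[y^6] = 1·2 + 1·1 + 1·1 + 1·0 = 4.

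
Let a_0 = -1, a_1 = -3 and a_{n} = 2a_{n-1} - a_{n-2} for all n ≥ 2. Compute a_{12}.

The ordinary generating function has denominator 1 - 2q + q^2.
Iterating the recurrence: a_0,…,a_{12} = -1, -3, -5, -7, -9, -11, -13, -15, -17, -19, -21, -23, -25.

-25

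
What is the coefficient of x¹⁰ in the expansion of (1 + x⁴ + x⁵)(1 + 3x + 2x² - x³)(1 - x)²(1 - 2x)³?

(1 + x⁴ + x⁵) has coefficients 1,0,0,0,1,1 for degrees 0…5.
(1 + 3x + 2x² - x³) has coefficients 1,3,2,-1,0,0,0,0,0,0,0 for degrees 0…10.
Multiplying by (1 - x)² gives running coefficients 1,1,-3,-2,4,-1,0,0,0,0,0 for degrees 0…10.
Finally multiplying by (1 - 2x)³, the product of all factors after the first has coefficients 1,-5,3,20,-28,-25,70,-44,8,0,0 for degrees 0…10.
[x¹⁰] = 1·0 + 1·70 + 1·(-25) = 45.

45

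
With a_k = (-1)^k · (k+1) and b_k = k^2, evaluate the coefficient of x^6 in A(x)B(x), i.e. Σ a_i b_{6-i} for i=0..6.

This is [x^6] in the product of the two ordinary generating functions.
Σ = 1·36 − 2·25 + 3·16 − 4·9 + 5·4 − 6·1 + 7·0 = 12.

12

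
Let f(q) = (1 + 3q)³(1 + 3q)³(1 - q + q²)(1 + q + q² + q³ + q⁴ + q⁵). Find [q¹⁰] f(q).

(1 + 3q)³ has coefficients 1,9,27,27 for degrees 0…3.
(1 + 3q)³ has coefficients 1,9,27,27,0,0,0,0,0,0,0 for degrees 0…10.
Multiplying by (1 - q + q²) gives running coefficients 1,8,19,9,0,27,0,0,0,0,0 for degrees 0…10.
Finally multiplying by (1 + q + q² + q³ + q⁴ + q⁵), the product of all factors after the first has coefficients 1,9,28,37,37,64,63,55,36,27,27 for degrees 0…10.
[q¹⁰] = 1·27 + 9·27 + 27·36 + 27·55 = 2727.

2727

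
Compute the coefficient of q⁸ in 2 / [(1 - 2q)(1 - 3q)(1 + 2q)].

Partial fractions give a closed form: a_n = (-2)·2^n + (18/5)·3^n + (2/5)·(-2)^n.
At n = 8: a_8 = 23210.

23210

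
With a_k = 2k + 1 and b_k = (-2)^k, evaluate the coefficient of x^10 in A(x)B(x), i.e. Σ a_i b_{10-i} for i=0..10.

235

Write out a_i and b_{10-i} for i = 0,…,10 and sum the products.
Σ = 1·1024 + 3·(-512) + 5·256 + 7·(-128) + 9·64 + 11·(-32) + 13·16 + 15·(-8) + 17·4 + 19·(-2) + 21·1 = 235.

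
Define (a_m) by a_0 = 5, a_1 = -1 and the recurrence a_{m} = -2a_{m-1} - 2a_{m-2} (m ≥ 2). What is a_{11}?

288

The ordinary generating function has denominator 1 + 2x + 2x^2.
Iterating the recurrence: a_0,…,a_{11} = 5, -1, -8, 18, -20, 4, 32, -72, 80, -16, -128, 288.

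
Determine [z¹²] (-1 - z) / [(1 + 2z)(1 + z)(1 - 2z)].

-4096

The denominator gives the recurrence a_n = −a_(n−1) + 4a_(n−2) + 4a_(n−3) for n ≥ 3; the numerator fixes a_0 = -1, a_1 = 0, a_2 = -4.
Iterating: -1, 0, -4, 0, -16, 0, -64, 0, -256, 0, -1024, 0, -4096, so a_12 = -4096.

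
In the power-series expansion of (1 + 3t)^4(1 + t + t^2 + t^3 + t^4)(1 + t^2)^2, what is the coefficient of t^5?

(1 + 3t)^4 has coefficients 1,12,54,108,81 for degrees 0…4.
(1 + t + t^2 + t^3 + t^4) has coefficients 1,1,1,1,1,0 for degrees 0…5.
Finally multiplying by (1 + t^2)^2, the product of all factors after the first has coefficients 1,1,3,3,4,3 for degrees 0…5.
[t^5] = 1·3 + 12·4 + 54·3 + 108·3 + 81·1 = 618.

618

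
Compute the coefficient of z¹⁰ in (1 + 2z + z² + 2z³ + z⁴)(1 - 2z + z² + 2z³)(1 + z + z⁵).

2

(1 + 2z + z² + 2z³ + z⁴) has coefficients 1,2,1,2,1 for degrees 0…4.
(1 - 2z + z² + 2z³) has coefficients 1,-2,1,2,0,0,0,0,0,0,0 for degrees 0…10.
Finally multiplying by (1 + z + z⁵), the product of all factors after the first has coefficients 1,-1,-1,3,2,1,-2,1,2,0,0 for degrees 0…10.
[z¹⁰] = 1·0 + 2·0 + 1·2 + 2·1 + 1·(-2) = 2.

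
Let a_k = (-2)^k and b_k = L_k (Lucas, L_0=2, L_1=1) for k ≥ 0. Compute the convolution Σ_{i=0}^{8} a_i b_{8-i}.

The convolution is the x^8 coefficient of A(x)B(x).
Σ = 1·47 − 2·29 + 4·18 − 8·11 + 16·7 − 32·4 + 64·3 − 128·1 + 256·2 = 533.

533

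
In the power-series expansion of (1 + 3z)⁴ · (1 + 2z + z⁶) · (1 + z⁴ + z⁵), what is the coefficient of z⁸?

(1 + 3z)⁴ has coefficients 1,12,54,108,81 for degrees 0…4.
(1 + 2z + z⁶) has coefficients 1,2,0,0,0,0,1,0,0 for degrees 0…8.
Finally multiplying by (1 + z⁴ + z⁵), the product of all factors after the first has coefficients 1,2,0,0,1,3,3,0,0 for degrees 0…8.
[z⁸] = 1·0 + 12·0 + 54·3 + 108·3 + 81·1 = 567.

567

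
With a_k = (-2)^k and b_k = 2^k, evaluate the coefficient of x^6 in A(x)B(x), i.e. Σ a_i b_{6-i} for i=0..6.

Write out a_i and b_{6-i} for i = 0,…,6 and sum the products.
Σ = 1·64 − 2·32 + 4·16 − 8·8 + 16·4 − 32·2 + 64·1 = 64.

64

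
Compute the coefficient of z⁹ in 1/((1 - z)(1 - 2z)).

1023

Partial fractions give a closed form: a_n = (-1)·1^n + (2)·2^n.
At n = 9: a_9 = 1023.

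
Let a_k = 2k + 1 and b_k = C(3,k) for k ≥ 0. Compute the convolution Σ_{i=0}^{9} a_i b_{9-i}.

128

Write out a_i and b_{9-i} for i = 0,…,9 and sum the products.
Σ = 1·0 + 3·0 + 5·0 + 7·0 + 9·0 + 11·0 + 13·1 + 15·3 + 17·3 + 19·1 = 128.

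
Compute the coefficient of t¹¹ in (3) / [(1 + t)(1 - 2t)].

4095

Partial fractions give a closed form: a_n = (1)·(-1)^n + (2)·2^n.
At n = 11: a_11 = 4095.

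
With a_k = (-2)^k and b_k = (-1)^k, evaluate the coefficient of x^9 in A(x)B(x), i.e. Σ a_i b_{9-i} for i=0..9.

-1023

The convolution is the x^9 coefficient of A(x)B(x).
Σ = 1·(-1) − 2·1 + 4·(-1) − 8·1 + 16·(-1) − 32·1 + 64·(-1) − 128·1 + 256·(-1) − 512·1 = -1023.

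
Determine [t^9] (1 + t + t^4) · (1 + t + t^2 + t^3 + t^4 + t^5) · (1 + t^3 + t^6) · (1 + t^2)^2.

22

(1 + t + t^4) has coefficients 1,1,0,0,1 for degrees 0…4.
(1 + t + t^2 + t^3 + t^4 + t^5) has coefficients 1,1,1,1,1,1,0,0,0,0 for degrees 0…9.
Multiplying by (1 + t^3 + t^6) gives running coefficients 1,1,1,2,2,2,2,2,2,1 for degrees 0…9.
Finally multiplying by (1 + t^2)^2, the product of all factors after the first has coefficients 1,1,3,4,5,7,7,8,8,7 for degrees 0…9.
[t^9] = 1·7 + 1·8 + 1·7 = 22.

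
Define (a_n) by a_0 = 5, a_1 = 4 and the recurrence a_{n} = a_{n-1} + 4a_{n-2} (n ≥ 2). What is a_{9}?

13480

The ordinary generating function has denominator 1 - z - 4z^2.
Iterating the recurrence: a_0,…,a_{9} = 5, 4, 24, 40, 136, 296, 840, 2024, 5384, 13480.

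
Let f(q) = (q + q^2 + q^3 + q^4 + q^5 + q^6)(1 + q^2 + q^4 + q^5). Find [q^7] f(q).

3

(q + q^2 + q^3 + q^4 + q^5 + q^6) has coefficients 0,1,1,1,1,1,1 for degrees 0…6.
(1 + q^2 + q^4 + q^5) has coefficients 1,0,1,0,1,1,0,0 for degrees 0…7.
[q^7] = 1·0 + 1·1 + 1·1 + 1·0 + 1·1 + 1·0 = 3.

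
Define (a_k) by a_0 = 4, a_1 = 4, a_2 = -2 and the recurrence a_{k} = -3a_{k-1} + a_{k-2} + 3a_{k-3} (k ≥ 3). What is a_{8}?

-4916

The ordinary generating function has denominator 1 + 3z - z^2 - 3z^3.
Iterating the recurrence: a_0,…,a_{8} = 4, 4, -2, 22, -56, 184, -542, 1642, -4916.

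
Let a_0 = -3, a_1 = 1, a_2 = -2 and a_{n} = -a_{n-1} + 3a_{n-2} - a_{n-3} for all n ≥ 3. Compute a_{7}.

232

The ordinary generating function has denominator 1 + x - 3x^2 + x^3.
Iterating the recurrence: a_0,…,a_{7} = -3, 1, -2, 8, -15, 41, -94, 232.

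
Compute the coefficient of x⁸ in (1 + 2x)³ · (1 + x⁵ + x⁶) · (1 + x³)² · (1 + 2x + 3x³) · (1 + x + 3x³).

520

(1 + 2x)³ has coefficients 1,6,12,8 for degrees 0…3.
(1 + x⁵ + x⁶) has coefficients 1,0,0,0,0,1,1,0,0 for degrees 0…8.
Multiplying by (1 + x³)² gives running coefficients 1,0,0,2,0,1,2,0,2 for degrees 0…8.
Multiplying by (1 + 2x + 3x³) gives running coefficients 1,2,0,5,4,1,10,4,5 for degrees 0…8.
Finally multiplying by (1 + x + 3x³), the product of all factors after the first has coefficients 1,3,2,8,15,5,26,26,12 for degrees 0…8.
[x⁸] = 1·12 + 6·26 + 12·26 + 8·5 = 520.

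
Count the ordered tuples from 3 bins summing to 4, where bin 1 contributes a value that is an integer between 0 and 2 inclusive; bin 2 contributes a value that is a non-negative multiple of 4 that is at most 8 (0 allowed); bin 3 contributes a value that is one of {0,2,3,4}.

4

The generating function for the choices is (1 + y + y^2)·(1 + y^4 + y^8)·(1 + y^2 + y^3 + y^4); the count is [y^4].
(1 + y + y^2) has coefficients 1,1,1 for degrees 0…2.
(1 + y^4 + y^8) has coefficients 1,0,0,0,1 for degrees 0…4.
Finally multiplying by (1 + y^2 + y^3 + y^4), the product of all factors after the first has coefficients 1,0,1,1,2 for degrees 0…4.
[y^4] = 1·2 + 1·1 + 1·1 = 4.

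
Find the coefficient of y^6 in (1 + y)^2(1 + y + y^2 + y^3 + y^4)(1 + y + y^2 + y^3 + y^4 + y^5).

19

(1 + y)^2 has coefficients 1,2,1 for degrees 0…2.
(1 + y + y^2 + y^3 + y^4) has coefficients 1,1,1,1,1,0,0 for degrees 0…6.
Finally multiplying by (1 + y + y^2 + y^3 + y^4 + y^5), the product of all factors after the first has coefficients 1,2,3,4,5,5,4 for degrees 0…6.
[y^6] = 1·4 + 2·5 + 1·5 = 19.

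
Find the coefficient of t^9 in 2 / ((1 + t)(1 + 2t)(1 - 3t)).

16896

Partial fractions give a closed form: a_n = (-1/2)·(-1)^n + (8/5)·(-2)^n + (9/10)·3^n.
At n = 9: a_9 = 16896.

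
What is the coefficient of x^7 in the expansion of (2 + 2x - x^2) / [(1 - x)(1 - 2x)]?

The denominator gives the recurrence a_n = 3a_(n−1) − 2a_(n−2) for n ≥ 3; the numerator fixes a_0 = 2, a_1 = 8, a_2 = 19.
Iterating: 2, 8, 19, 41, 85, 173, 349, 701, so a_7 = 701.

701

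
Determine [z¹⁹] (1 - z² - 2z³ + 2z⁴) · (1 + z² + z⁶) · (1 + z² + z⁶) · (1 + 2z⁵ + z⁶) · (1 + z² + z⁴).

(1 - z² - 2z³ + 2z⁴) has coefficients 1,0,-1,-2,2 for degrees 0…4.
(1 + z² + z⁶) has coefficients 1,0,1,0,0,0,1,0,0,0,0,0,0,0,0,0,0,0,0,0 for degrees 0…19.
Multiplying by (1 + z² + z⁶) gives running coefficients 1,0,2,0,1,0,2,0,2,0,0,0,1,0,0,0,0,0,0,0 for degrees 0…19.
Multiplying by (1 + 2z⁵ + z⁶) gives running coefficients 1,0,2,0,1,2,3,4,4,2,1,4,3,4,2,0,0,2,1,0 for degrees 0…19.
Finally multiplying by (1 + z² + z⁴), the product of all factors after the first has coefficients 1,0,3,0,4,2,6,6,8,8,8,10,8,10,6,8,5,6,3,2 for degrees 0…19.
[z¹⁹] = 1·2 − 1·6 − 2·5 + 2·8 = 2.

2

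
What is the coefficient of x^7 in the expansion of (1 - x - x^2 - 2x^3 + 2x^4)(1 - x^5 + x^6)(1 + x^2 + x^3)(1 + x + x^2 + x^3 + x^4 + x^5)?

(1 - x - x^2 - 2x^3 + 2x^4) has coefficients 1,-1,-1,-2,2 for degrees 0…4.
(1 - x^5 + x^6) has coefficients 1,0,0,0,0,-1,1,0 for degrees 0…7.
Multiplying by (1 + x^2 + x^3) gives running coefficients 1,0,1,1,0,-1,1,-1 for degrees 0…7.
Finally multiplying by (1 + x + x^2 + x^3 + x^4 + x^5), the product of all factors after the first has coefficients 1,1,2,3,3,2,2,1 for degrees 0…7.
[x^7] = 1·1 − 1·2 − 1·2 − 2·3 + 2·3 = -3.

-3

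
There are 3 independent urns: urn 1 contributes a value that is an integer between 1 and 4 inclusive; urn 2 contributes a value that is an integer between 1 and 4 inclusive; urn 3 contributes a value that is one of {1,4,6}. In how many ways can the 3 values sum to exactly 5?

3

The generating function for the choices is (t + t^2 + t^3 + t^4)·(t + t^2 + t^3 + t^4)·(t + t^4 + t^6); the count is [t^5].
(t + t^2 + t^3 + t^4) has coefficients 0,1,1,1,1 for degrees 0…4.
(t + t^2 + t^3 + t^4) has coefficients 0,1,1,1,1,0 for degrees 0…5.
Finally multiplying by (t + t^4 + t^6), the product of all factors after the first has coefficients 0,0,1,1,1,2 for degrees 0…5.
[t^5] = 1·1 + 1·1 + 1·1 + 1·0 = 3.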